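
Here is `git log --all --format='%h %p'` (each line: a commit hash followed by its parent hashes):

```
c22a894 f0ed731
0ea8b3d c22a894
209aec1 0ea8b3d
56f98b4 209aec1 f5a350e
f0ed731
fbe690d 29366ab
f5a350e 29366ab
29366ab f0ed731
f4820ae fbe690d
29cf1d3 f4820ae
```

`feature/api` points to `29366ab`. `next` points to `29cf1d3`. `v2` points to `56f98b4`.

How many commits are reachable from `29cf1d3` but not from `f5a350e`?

Reachable from 29cf1d3: {29366ab, 29cf1d3, f0ed731, f4820ae, fbe690d}.
Reachable from f5a350e: {29366ab, f0ed731, f5a350e}.
In 29cf1d3's history but not f5a350e's: {29cf1d3, f4820ae, fbe690d} — 3 commits.

3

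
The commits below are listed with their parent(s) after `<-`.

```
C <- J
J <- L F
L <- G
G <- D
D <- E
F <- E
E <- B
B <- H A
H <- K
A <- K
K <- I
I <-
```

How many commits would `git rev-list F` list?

Walking parent pointers from F: reachable set = {A, B, E, F, H, I, K}.
That is 7 commits.

7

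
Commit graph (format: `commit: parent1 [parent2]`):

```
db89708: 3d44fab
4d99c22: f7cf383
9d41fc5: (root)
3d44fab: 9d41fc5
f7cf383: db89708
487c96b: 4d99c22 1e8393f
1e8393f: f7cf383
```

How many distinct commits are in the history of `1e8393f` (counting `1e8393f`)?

Walking parent pointers from 1e8393f: reachable set = {1e8393f, 3d44fab, 9d41fc5, db89708, f7cf383}.
That is 5 commits.

5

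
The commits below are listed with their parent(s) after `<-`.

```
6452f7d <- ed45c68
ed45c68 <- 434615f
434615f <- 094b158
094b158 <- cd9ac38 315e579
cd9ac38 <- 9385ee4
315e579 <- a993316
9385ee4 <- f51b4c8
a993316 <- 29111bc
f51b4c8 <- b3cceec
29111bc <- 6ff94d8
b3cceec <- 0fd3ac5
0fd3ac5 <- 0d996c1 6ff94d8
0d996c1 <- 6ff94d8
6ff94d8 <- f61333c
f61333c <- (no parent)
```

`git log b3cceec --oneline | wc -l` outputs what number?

5

Walking parent pointers from b3cceec: reachable set = {0d996c1, 0fd3ac5, 6ff94d8, b3cceec, f61333c}.
That is 5 commits.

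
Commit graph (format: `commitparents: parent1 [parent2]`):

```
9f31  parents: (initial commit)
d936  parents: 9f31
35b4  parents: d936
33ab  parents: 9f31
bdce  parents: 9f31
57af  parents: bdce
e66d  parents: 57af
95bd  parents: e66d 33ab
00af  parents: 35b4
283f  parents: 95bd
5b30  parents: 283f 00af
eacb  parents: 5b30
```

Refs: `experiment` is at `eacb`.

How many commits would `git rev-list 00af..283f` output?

Reachable from 283f: {283f, 33ab, 57af, 95bd, 9f31, bdce, e66d}.
Reachable from 00af: {00af, 35b4, 9f31, d936}.
In 283f's history but not 00af's: {283f, 33ab, 57af, 95bd, bdce, e66d} — 6 commits.

6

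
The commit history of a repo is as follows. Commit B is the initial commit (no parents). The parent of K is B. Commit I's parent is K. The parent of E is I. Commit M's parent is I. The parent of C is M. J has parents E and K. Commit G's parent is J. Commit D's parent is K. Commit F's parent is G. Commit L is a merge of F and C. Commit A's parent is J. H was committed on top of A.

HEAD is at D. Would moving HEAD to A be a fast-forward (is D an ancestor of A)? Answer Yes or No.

A fast-forward from D to A is possible iff D is an ancestor of A.
Ancestors of A: {A, B, E, I, J, K}.
D is not among them, so fast-forward is not possible.

No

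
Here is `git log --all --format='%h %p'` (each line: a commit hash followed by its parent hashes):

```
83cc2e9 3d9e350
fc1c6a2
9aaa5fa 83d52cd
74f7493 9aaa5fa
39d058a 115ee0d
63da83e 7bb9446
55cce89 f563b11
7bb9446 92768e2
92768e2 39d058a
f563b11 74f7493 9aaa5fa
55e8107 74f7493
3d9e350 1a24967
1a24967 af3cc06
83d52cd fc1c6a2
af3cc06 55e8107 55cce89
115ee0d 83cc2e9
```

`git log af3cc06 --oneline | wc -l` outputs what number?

8

Walking parent pointers from af3cc06: reachable set = {55cce89, 55e8107, 74f7493, 83d52cd, 9aaa5fa, af3cc06, f563b11, fc1c6a2}.
That is 8 commits.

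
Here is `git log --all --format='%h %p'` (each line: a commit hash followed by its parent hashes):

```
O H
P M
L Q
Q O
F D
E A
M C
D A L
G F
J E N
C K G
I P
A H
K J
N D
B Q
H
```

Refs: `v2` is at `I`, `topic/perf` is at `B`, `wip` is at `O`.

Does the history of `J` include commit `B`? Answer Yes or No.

No

Ancestors of J: {A, D, E, H, J, L, N, O, Q}.
B is not in that set, so it is not an ancestor of J.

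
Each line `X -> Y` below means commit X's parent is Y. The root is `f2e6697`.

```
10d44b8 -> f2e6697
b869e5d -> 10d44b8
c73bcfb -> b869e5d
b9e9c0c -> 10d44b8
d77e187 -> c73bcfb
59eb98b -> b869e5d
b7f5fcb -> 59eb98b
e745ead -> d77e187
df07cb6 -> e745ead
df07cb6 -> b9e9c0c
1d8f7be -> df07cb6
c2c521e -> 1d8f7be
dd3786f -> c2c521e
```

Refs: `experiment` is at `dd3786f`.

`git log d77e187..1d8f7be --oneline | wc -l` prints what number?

Reachable from 1d8f7be: {10d44b8, 1d8f7be, b869e5d, b9e9c0c, c73bcfb, d77e187, df07cb6, e745ead, f2e6697}.
Reachable from d77e187: {10d44b8, b869e5d, c73bcfb, d77e187, f2e6697}.
In 1d8f7be's history but not d77e187's: {1d8f7be, b9e9c0c, df07cb6, e745ead} — 4 commits.

4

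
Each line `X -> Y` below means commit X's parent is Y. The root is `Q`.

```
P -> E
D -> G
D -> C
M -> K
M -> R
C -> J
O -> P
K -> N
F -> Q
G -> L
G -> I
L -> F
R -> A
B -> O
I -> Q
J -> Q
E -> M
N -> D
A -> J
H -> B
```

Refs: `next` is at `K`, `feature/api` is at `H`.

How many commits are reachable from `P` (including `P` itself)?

15

Walking parent pointers from P: reachable set = {A, C, D, E, F, G, I, J, K, L, M, N, P, Q, R}.
That is 15 commits.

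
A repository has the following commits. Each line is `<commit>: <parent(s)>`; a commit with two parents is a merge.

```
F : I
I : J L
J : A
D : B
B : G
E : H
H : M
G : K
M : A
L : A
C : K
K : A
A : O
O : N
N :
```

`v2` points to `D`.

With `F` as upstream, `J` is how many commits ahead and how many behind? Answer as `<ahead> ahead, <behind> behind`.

0 ahead, 3 behind

Reachable from J: {A, J, N, O}.
Reachable from F: {A, F, I, J, L, N, O}.
Only in J's history (ahead): {} — 0.
Only in F's history (behind): {F, I, L} — 3.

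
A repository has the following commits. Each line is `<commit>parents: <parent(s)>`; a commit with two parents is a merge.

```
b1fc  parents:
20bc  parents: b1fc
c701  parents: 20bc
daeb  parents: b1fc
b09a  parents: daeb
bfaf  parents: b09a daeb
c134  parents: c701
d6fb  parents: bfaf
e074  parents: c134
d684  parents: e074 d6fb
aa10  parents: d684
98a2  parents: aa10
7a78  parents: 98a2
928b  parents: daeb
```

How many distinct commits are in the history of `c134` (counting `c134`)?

Walking parent pointers from c134: reachable set = {20bc, b1fc, c134, c701}.
That is 4 commits.

4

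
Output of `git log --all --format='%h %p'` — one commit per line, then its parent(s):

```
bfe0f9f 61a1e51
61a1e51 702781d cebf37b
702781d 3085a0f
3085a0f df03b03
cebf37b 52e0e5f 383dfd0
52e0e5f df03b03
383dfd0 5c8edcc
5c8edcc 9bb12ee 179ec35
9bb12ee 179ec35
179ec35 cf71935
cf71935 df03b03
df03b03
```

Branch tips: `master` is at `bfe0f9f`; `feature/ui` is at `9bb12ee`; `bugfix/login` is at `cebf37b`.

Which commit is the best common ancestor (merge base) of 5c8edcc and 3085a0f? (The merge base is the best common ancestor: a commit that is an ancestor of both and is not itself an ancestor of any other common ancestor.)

df03b03

Ancestors of 5c8edcc: {179ec35, 5c8edcc, 9bb12ee, cf71935, df03b03}.
Ancestors of 3085a0f: {3085a0f, df03b03}.
Common ancestors: {df03b03}.
The only common ancestor is df03b03, so it is the merge base.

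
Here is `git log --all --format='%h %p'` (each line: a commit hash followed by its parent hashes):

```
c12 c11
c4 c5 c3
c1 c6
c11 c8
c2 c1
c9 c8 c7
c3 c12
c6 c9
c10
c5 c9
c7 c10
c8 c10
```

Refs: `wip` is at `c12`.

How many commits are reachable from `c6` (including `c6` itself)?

5

Walking parent pointers from c6: reachable set = {c10, c6, c7, c8, c9}.
That is 5 commits.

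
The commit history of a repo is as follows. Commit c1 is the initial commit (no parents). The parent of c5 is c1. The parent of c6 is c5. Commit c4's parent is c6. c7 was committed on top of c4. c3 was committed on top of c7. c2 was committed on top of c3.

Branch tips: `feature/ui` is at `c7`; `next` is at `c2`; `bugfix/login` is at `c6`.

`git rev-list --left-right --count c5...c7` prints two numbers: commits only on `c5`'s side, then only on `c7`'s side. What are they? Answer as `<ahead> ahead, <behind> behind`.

Reachable from c5: {c1, c5}.
Reachable from c7: {c1, c4, c5, c6, c7}.
Only in c5's history (ahead): {} — 0.
Only in c7's history (behind): {c4, c6, c7} — 3.

0 ahead, 3 behind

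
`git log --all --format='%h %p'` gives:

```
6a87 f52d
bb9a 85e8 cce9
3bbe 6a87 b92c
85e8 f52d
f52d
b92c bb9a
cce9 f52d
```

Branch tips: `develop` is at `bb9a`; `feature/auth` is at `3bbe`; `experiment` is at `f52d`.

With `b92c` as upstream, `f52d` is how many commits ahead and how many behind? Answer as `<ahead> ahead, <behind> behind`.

Reachable from f52d: {f52d}.
Reachable from b92c: {85e8, b92c, bb9a, cce9, f52d}.
Only in f52d's history (ahead): {} — 0.
Only in b92c's history (behind): {85e8, b92c, bb9a, cce9} — 4.

0 ahead, 4 behind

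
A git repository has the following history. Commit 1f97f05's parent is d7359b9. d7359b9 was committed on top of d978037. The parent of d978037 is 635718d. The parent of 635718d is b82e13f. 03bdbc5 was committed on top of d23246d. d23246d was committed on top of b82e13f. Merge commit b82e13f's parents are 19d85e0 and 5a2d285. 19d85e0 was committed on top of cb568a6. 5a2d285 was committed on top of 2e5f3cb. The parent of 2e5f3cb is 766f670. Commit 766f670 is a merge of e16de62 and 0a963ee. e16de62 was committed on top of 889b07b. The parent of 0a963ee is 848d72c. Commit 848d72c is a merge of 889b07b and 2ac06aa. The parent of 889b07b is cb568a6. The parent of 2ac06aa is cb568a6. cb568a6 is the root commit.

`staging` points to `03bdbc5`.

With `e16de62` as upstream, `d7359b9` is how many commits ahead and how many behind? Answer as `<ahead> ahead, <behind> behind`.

11 ahead, 0 behind

Reachable from d7359b9: {0a963ee, 19d85e0, 2ac06aa, 2e5f3cb, 5a2d285, 635718d, 766f670, 848d72c, 889b07b, b82e13f, cb568a6, d7359b9, d978037, e16de62}.
Reachable from e16de62: {889b07b, cb568a6, e16de62}.
Only in d7359b9's history (ahead): {0a963ee, 19d85e0, 2ac06aa, 2e5f3cb, 5a2d285, 635718d, 766f670, 848d72c, b82e13f, d7359b9, d978037} — 11.
Only in e16de62's history (behind): {} — 0.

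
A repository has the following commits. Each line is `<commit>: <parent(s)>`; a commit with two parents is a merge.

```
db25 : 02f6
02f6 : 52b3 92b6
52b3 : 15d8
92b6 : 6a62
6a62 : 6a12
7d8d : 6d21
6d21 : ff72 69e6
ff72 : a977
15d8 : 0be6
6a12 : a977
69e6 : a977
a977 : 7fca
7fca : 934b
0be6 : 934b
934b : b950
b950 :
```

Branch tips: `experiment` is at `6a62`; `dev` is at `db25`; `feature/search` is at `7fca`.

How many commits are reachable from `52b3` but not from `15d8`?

1

Reachable from 52b3: {0be6, 15d8, 52b3, 934b, b950}.
Reachable from 15d8: {0be6, 15d8, 934b, b950}.
In 52b3's history but not 15d8's: {52b3} — 1 commit.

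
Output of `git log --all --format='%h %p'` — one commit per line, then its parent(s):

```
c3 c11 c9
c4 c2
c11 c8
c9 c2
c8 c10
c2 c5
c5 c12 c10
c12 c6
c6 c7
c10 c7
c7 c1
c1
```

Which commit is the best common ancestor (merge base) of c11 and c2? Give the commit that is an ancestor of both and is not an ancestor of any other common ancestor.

c10

Ancestors of c11: {c1, c10, c11, c7, c8}.
Ancestors of c2: {c1, c10, c12, c2, c5, c6, c7}.
Common ancestors: {c1, c10, c7}.
Among these, c10 is not an ancestor of any other common ancestor — it is the merge base.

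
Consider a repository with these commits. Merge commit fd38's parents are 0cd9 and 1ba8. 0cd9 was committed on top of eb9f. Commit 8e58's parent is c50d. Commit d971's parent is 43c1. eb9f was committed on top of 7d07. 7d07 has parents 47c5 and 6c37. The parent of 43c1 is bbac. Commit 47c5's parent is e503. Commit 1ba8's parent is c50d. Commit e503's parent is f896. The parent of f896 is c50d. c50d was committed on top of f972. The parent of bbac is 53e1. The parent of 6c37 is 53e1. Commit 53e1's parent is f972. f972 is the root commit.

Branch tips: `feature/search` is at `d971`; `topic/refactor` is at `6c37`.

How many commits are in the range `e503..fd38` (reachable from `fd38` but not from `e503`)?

Reachable from fd38: {0cd9, 1ba8, 47c5, 53e1, 6c37, 7d07, c50d, e503, eb9f, f896, f972, fd38}.
Reachable from e503: {c50d, e503, f896, f972}.
In fd38's history but not e503's: {0cd9, 1ba8, 47c5, 53e1, 6c37, 7d07, eb9f, fd38} — 8 commits.

8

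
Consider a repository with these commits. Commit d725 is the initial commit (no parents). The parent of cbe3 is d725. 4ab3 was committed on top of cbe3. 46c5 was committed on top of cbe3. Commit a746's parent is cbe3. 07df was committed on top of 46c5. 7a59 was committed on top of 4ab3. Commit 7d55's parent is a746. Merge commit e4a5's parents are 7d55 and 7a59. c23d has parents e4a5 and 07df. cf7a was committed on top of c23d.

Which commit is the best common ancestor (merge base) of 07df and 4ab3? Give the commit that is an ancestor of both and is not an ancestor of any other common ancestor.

Ancestors of 07df: {07df, 46c5, cbe3, d725}.
Ancestors of 4ab3: {4ab3, cbe3, d725}.
Common ancestors: {cbe3, d725}.
Among these, cbe3 is not an ancestor of any other common ancestor — it is the merge base.

cbe3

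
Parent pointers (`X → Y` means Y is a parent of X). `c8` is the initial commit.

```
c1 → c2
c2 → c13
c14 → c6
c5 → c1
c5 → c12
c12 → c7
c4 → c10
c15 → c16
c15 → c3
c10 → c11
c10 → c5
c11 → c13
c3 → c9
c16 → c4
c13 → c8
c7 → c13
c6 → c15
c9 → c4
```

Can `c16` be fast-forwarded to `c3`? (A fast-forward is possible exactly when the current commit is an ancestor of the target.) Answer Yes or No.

A fast-forward from c16 to c3 is possible iff c16 is an ancestor of c3.
Ancestors of c3: {c1, c10, c11, c12, c13, c2, c3, c4, c5, c7, c8, c9}.
c16 is not among them, so fast-forward is not possible.

No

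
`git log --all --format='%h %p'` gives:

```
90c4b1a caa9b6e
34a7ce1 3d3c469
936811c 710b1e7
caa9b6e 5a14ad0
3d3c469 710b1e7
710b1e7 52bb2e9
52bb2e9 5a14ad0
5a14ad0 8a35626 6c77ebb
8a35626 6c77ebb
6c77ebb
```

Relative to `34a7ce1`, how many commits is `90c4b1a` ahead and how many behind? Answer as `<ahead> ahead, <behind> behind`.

2 ahead, 4 behind

Reachable from 90c4b1a: {5a14ad0, 6c77ebb, 8a35626, 90c4b1a, caa9b6e}.
Reachable from 34a7ce1: {34a7ce1, 3d3c469, 52bb2e9, 5a14ad0, 6c77ebb, 710b1e7, 8a35626}.
Only in 90c4b1a's history (ahead): {90c4b1a, caa9b6e} — 2.
Only in 34a7ce1's history (behind): {34a7ce1, 3d3c469, 52bb2e9, 710b1e7} — 4.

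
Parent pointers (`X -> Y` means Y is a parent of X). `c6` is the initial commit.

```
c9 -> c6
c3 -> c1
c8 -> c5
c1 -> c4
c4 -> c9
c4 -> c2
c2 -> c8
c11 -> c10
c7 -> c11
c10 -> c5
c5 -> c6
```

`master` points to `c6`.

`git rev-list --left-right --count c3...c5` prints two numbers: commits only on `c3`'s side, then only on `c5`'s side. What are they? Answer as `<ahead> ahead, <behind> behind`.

6 ahead, 0 behind

Reachable from c3: {c1, c2, c3, c4, c5, c6, c8, c9}.
Reachable from c5: {c5, c6}.
Only in c3's history (ahead): {c1, c2, c3, c4, c8, c9} — 6.
Only in c5's history (behind): {} — 0.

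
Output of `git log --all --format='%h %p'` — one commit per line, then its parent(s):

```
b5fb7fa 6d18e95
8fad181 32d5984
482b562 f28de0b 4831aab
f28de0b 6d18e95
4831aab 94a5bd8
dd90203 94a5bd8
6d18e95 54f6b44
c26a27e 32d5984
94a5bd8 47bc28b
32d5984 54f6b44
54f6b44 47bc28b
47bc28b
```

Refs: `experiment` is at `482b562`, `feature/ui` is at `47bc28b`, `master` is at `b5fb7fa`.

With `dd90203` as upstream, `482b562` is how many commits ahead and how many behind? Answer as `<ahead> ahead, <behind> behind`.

Reachable from 482b562: {47bc28b, 482b562, 4831aab, 54f6b44, 6d18e95, 94a5bd8, f28de0b}.
Reachable from dd90203: {47bc28b, 94a5bd8, dd90203}.
Only in 482b562's history (ahead): {482b562, 4831aab, 54f6b44, 6d18e95, f28de0b} — 5.
Only in dd90203's history (behind): {dd90203} — 1.

5 ahead, 1 behind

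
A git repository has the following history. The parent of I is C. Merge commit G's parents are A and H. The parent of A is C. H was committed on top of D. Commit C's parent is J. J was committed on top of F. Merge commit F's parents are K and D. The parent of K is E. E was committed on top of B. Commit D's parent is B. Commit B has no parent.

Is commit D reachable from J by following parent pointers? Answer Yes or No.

Ancestors of J (commits reachable by following parents): {B, D, E, F, J, K}.
D is in that set, so it is an ancestor of J.

Yes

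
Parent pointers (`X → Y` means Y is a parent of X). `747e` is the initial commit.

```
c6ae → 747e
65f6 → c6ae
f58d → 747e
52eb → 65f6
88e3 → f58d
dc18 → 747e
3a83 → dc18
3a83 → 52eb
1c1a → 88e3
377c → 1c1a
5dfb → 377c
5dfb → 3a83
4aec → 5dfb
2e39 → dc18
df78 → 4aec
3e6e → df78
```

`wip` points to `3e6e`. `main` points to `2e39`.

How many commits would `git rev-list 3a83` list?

6

Walking parent pointers from 3a83: reachable set = {3a83, 52eb, 65f6, 747e, c6ae, dc18}.
That is 6 commits.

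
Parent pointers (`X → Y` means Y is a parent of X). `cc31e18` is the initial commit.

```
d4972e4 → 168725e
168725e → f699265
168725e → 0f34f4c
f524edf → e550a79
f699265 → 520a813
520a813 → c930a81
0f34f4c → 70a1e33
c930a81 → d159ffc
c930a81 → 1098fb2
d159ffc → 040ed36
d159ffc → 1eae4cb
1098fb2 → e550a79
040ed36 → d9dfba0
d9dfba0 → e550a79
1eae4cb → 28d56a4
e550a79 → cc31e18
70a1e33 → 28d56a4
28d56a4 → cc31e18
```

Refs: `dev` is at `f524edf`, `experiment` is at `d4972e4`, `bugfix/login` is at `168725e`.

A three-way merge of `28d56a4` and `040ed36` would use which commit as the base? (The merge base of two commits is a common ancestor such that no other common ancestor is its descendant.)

cc31e18

Ancestors of 28d56a4: {28d56a4, cc31e18}.
Ancestors of 040ed36: {040ed36, cc31e18, d9dfba0, e550a79}.
Common ancestors: {cc31e18}.
The only common ancestor is cc31e18, so it is the merge base.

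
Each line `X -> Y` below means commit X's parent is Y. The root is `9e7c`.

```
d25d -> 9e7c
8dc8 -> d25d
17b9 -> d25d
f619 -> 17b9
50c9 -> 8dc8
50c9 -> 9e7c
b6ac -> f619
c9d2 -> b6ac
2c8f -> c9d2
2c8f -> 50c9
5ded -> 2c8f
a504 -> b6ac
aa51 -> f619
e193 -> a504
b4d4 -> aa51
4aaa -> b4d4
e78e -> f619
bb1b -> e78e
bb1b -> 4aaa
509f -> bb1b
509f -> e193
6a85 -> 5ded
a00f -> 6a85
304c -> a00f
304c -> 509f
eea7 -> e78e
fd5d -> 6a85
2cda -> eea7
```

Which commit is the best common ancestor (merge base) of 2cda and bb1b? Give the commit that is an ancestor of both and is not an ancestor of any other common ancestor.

Ancestors of 2cda: {17b9, 2cda, 9e7c, d25d, e78e, eea7, f619}.
Ancestors of bb1b: {17b9, 4aaa, 9e7c, aa51, b4d4, bb1b, d25d, e78e, f619}.
Common ancestors: {17b9, 9e7c, d25d, e78e, f619}.
Among these, e78e is not an ancestor of any other common ancestor — it is the merge base.

e78e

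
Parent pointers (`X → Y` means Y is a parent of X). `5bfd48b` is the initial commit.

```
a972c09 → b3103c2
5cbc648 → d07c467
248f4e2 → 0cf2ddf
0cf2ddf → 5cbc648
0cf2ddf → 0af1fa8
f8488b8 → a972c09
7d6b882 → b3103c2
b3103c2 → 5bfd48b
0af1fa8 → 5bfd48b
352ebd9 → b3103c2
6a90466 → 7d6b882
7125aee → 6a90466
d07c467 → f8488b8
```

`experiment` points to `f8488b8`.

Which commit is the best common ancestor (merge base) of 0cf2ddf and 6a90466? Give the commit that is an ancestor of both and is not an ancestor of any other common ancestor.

Ancestors of 0cf2ddf: {0af1fa8, 0cf2ddf, 5bfd48b, 5cbc648, a972c09, b3103c2, d07c467, f8488b8}.
Ancestors of 6a90466: {5bfd48b, 6a90466, 7d6b882, b3103c2}.
Common ancestors: {5bfd48b, b3103c2}.
Among these, b3103c2 is not an ancestor of any other common ancestor — it is the merge base.

b3103c2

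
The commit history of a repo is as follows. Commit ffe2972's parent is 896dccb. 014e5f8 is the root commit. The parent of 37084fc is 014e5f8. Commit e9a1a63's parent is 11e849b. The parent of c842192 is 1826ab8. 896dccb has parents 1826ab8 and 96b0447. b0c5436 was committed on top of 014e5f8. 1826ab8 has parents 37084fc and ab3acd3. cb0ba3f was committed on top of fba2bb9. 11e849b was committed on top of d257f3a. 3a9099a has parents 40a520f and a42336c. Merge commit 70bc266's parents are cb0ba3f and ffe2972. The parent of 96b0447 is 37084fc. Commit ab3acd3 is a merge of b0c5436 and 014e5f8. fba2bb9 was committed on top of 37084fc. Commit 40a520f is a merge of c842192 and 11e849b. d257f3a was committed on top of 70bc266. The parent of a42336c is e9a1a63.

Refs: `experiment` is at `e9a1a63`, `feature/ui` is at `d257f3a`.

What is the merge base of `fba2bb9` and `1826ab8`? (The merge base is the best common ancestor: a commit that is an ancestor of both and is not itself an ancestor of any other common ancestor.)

Ancestors of fba2bb9: {014e5f8, 37084fc, fba2bb9}.
Ancestors of 1826ab8: {014e5f8, 1826ab8, 37084fc, ab3acd3, b0c5436}.
Common ancestors: {014e5f8, 37084fc}.
Among these, 37084fc is not an ancestor of any other common ancestor — it is the merge base.

37084fc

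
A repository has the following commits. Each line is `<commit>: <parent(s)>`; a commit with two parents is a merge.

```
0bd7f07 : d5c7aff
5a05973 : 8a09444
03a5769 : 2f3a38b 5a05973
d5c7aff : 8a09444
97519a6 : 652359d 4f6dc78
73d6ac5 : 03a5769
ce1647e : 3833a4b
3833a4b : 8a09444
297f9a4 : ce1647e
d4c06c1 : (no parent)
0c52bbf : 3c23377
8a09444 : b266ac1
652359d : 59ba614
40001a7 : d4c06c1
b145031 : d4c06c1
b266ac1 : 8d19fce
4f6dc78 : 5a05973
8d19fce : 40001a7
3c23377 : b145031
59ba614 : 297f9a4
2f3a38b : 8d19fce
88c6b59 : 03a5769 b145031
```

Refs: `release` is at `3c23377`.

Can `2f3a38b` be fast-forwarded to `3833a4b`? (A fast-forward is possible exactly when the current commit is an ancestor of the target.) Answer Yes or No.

No

A fast-forward from 2f3a38b to 3833a4b is possible iff 2f3a38b is an ancestor of 3833a4b.
Ancestors of 3833a4b: {3833a4b, 40001a7, 8a09444, 8d19fce, b266ac1, d4c06c1}.
2f3a38b is not among them, so fast-forward is not possible.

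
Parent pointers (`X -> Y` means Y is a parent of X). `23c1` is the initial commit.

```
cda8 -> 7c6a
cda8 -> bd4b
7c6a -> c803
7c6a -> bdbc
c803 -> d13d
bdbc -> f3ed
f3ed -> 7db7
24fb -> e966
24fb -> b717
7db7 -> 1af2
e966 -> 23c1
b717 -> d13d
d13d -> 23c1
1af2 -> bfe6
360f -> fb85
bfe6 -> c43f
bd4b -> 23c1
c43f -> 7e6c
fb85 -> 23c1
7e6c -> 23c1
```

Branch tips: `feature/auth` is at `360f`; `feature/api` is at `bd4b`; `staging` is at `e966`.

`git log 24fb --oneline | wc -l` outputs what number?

Walking parent pointers from 24fb: reachable set = {23c1, 24fb, b717, d13d, e966}.
That is 5 commits.

5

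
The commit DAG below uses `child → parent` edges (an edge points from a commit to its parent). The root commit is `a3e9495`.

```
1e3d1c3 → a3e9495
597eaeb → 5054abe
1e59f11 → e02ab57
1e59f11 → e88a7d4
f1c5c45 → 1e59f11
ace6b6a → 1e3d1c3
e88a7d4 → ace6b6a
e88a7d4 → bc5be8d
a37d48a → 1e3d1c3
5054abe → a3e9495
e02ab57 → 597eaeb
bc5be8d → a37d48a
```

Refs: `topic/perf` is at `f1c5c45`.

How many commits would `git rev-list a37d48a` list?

3

Walking parent pointers from a37d48a: reachable set = {1e3d1c3, a37d48a, a3e9495}.
That is 3 commits.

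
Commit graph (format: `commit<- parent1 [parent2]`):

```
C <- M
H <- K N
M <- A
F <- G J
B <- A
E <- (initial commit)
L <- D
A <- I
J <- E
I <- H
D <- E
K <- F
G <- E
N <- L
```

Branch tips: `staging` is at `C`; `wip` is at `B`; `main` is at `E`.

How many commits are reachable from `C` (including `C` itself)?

13

Walking parent pointers from C: reachable set = {A, C, D, E, F, G, H, I, J, K, L, M, N}.
That is 13 commits.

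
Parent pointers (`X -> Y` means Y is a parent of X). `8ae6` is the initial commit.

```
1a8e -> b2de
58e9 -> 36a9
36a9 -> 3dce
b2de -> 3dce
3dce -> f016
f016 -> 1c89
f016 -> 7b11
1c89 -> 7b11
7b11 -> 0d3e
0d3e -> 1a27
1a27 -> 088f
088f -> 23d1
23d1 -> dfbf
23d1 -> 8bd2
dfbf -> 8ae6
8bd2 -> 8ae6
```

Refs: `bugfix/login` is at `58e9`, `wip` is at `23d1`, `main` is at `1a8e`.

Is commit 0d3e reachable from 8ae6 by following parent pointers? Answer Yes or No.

Ancestors of 8ae6: {8ae6}.
0d3e is not in that set, so it is not an ancestor of 8ae6.

No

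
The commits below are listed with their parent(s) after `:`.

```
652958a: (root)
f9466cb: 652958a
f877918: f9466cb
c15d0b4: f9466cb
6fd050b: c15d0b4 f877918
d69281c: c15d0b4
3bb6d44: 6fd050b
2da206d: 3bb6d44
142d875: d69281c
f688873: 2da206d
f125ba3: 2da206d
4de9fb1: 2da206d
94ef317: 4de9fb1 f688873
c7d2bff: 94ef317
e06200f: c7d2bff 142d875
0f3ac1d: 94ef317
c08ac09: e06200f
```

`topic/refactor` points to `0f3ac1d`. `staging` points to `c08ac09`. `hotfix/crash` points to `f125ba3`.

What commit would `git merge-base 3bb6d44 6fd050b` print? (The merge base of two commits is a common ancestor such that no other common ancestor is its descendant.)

Ancestors of 3bb6d44: {3bb6d44, 652958a, 6fd050b, c15d0b4, f877918, f9466cb}.
Ancestors of 6fd050b: {652958a, 6fd050b, c15d0b4, f877918, f9466cb}.
Common ancestors: {652958a, 6fd050b, c15d0b4, f877918, f9466cb}.
Among these, 6fd050b is not an ancestor of any other common ancestor — it is the merge base.

6fd050b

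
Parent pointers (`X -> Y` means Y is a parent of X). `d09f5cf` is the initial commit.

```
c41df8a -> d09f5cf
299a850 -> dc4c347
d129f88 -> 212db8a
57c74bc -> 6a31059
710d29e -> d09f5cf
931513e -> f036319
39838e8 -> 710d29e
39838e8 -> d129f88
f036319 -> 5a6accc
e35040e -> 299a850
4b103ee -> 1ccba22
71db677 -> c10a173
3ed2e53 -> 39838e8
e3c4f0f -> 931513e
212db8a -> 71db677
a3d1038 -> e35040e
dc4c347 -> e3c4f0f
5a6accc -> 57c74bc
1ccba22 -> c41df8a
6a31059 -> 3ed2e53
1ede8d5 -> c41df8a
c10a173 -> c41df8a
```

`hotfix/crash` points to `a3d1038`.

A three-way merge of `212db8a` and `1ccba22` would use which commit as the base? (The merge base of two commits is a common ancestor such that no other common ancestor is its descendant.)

c41df8a

Ancestors of 212db8a: {212db8a, 71db677, c10a173, c41df8a, d09f5cf}.
Ancestors of 1ccba22: {1ccba22, c41df8a, d09f5cf}.
Common ancestors: {c41df8a, d09f5cf}.
Among these, c41df8a is not an ancestor of any other common ancestor — it is the merge base.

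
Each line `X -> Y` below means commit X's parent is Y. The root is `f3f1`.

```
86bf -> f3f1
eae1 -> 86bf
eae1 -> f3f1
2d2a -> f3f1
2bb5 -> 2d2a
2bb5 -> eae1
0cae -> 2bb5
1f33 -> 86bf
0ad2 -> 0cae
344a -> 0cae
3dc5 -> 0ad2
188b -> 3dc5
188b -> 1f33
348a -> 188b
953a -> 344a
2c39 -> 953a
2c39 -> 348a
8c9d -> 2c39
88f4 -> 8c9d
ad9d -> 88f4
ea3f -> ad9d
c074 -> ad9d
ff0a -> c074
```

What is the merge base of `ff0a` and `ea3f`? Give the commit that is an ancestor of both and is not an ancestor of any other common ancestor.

ad9d

Ancestors of ff0a: {0ad2, 0cae, 188b, 1f33, 2bb5, 2c39, 2d2a, 344a, 348a, 3dc5, 86bf, 88f4, 8c9d, 953a, ad9d, c074, eae1, f3f1, ff0a}.
Ancestors of ea3f: {0ad2, 0cae, 188b, 1f33, 2bb5, 2c39, 2d2a, 344a, 348a, 3dc5, 86bf, 88f4, 8c9d, 953a, ad9d, ea3f, eae1, f3f1}.
Common ancestors: {0ad2, 0cae, 188b, 1f33, 2bb5, 2c39, 2d2a, 344a, 348a, 3dc5, 86bf, 88f4, 8c9d, 953a, ad9d, eae1, f3f1}.
Among these, ad9d is not an ancestor of any other common ancestor — it is the merge base.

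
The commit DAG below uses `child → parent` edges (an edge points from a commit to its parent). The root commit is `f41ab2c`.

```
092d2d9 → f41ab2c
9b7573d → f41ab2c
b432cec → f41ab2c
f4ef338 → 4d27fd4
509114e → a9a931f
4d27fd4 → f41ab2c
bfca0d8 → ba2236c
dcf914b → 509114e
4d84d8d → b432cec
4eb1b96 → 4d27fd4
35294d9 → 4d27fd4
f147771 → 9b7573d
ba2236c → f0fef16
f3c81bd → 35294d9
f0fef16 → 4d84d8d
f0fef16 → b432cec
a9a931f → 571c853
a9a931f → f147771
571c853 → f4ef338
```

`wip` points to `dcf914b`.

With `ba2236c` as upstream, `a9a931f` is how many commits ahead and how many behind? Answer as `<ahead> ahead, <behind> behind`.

6 ahead, 4 behind

Reachable from a9a931f: {4d27fd4, 571c853, 9b7573d, a9a931f, f147771, f41ab2c, f4ef338}.
Reachable from ba2236c: {4d84d8d, b432cec, ba2236c, f0fef16, f41ab2c}.
Only in a9a931f's history (ahead): {4d27fd4, 571c853, 9b7573d, a9a931f, f147771, f4ef338} — 6.
Only in ba2236c's history (behind): {4d84d8d, b432cec, ba2236c, f0fef16} — 4.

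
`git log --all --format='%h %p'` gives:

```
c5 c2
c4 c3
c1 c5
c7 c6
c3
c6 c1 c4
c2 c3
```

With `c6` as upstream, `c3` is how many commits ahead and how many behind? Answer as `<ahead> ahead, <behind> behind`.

0 ahead, 5 behind

Reachable from c3: {c3}.
Reachable from c6: {c1, c2, c3, c4, c5, c6}.
Only in c3's history (ahead): {} — 0.
Only in c6's history (behind): {c1, c2, c4, c5, c6} — 5.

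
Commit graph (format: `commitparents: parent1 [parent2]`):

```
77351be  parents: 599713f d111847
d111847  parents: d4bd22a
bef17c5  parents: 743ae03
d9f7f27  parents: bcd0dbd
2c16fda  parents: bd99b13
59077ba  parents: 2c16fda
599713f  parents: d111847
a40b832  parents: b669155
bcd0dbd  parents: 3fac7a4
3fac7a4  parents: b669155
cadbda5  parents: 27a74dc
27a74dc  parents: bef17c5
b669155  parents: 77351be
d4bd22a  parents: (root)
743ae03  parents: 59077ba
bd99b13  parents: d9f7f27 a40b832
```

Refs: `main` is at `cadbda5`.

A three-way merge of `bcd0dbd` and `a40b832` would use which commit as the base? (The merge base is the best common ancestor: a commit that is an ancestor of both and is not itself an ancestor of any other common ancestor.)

Ancestors of bcd0dbd: {3fac7a4, 599713f, 77351be, b669155, bcd0dbd, d111847, d4bd22a}.
Ancestors of a40b832: {599713f, 77351be, a40b832, b669155, d111847, d4bd22a}.
Common ancestors: {599713f, 77351be, b669155, d111847, d4bd22a}.
Among these, b669155 is not an ancestor of any other common ancestor — it is the merge base.

b669155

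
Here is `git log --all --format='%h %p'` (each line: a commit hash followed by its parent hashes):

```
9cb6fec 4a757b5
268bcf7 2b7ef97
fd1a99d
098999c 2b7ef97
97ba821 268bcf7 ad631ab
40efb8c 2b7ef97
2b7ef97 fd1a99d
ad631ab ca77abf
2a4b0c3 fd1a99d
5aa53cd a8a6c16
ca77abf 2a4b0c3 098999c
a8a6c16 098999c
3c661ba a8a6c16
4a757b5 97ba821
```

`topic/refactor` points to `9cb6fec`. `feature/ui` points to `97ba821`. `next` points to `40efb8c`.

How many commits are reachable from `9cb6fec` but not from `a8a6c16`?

Reachable from 9cb6fec: {098999c, 268bcf7, 2a4b0c3, 2b7ef97, 4a757b5, 97ba821, 9cb6fec, ad631ab, ca77abf, fd1a99d}.
Reachable from a8a6c16: {098999c, 2b7ef97, a8a6c16, fd1a99d}.
In 9cb6fec's history but not a8a6c16's: {268bcf7, 2a4b0c3, 4a757b5, 97ba821, 9cb6fec, ad631ab, ca77abf} — 7 commits.

7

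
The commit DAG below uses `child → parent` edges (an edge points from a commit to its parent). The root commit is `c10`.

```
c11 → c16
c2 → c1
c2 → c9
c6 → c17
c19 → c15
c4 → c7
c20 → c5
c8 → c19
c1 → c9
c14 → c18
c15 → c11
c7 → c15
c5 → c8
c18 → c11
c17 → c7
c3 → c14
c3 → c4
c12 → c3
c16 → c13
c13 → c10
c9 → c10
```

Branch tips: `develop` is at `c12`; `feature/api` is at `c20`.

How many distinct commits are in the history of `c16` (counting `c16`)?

Walking parent pointers from c16: reachable set = {c10, c13, c16}.
That is 3 commits.

3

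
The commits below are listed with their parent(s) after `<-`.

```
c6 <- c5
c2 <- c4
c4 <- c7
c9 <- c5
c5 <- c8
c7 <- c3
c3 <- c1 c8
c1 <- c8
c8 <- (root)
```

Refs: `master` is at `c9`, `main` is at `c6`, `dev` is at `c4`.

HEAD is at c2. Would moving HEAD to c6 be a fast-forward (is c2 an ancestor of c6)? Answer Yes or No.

A fast-forward from c2 to c6 is possible iff c2 is an ancestor of c6.
Ancestors of c6: {c5, c6, c8}.
c2 is not among them, so fast-forward is not possible.

No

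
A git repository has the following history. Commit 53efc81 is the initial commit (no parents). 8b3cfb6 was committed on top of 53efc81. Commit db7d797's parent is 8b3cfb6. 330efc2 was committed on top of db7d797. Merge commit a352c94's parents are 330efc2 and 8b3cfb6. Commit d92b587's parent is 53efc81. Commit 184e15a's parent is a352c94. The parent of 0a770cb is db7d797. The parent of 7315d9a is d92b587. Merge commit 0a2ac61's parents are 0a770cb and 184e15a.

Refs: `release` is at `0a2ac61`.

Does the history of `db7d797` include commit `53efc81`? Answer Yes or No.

Yes

Ancestors of db7d797 (commits reachable by following parents): {53efc81, 8b3cfb6, db7d797}.
53efc81 is in that set, so it is an ancestor of db7d797.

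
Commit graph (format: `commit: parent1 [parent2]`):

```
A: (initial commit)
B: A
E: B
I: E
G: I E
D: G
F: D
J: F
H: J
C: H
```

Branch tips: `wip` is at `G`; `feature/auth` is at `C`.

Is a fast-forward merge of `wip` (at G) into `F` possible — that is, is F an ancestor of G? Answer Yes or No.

A fast-forward from F to G is possible iff F is an ancestor of G.
Ancestors of G: {A, B, E, G, I}.
F is not among them, so fast-forward is not possible.

No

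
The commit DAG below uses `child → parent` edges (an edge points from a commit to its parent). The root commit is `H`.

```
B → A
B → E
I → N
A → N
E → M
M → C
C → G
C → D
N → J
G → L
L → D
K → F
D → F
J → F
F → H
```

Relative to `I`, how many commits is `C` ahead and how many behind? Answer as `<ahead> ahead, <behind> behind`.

Reachable from C: {C, D, F, G, H, L}.
Reachable from I: {F, H, I, J, N}.
Only in C's history (ahead): {C, D, G, L} — 4.
Only in I's history (behind): {I, J, N} — 3.

4 ahead, 3 behind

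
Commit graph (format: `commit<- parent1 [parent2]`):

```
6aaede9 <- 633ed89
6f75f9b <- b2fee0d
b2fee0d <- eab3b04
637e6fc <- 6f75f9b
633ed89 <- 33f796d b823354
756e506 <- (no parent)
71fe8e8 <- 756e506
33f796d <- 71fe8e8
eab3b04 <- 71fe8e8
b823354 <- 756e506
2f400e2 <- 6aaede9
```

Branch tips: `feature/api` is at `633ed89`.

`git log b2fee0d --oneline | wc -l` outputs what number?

Walking parent pointers from b2fee0d: reachable set = {71fe8e8, 756e506, b2fee0d, eab3b04}.
That is 4 commits.

4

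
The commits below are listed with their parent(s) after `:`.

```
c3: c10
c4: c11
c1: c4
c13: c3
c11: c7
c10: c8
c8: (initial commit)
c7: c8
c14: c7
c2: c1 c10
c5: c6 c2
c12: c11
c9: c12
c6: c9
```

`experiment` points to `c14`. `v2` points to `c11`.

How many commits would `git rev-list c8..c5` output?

10

Reachable from c5: {c1, c10, c11, c12, c2, c4, c5, c6, c7, c8, c9}.
Reachable from c8: {c8}.
In c5's history but not c8's: {c1, c10, c11, c12, c2, c4, c5, c6, c7, c9} — 10 commits.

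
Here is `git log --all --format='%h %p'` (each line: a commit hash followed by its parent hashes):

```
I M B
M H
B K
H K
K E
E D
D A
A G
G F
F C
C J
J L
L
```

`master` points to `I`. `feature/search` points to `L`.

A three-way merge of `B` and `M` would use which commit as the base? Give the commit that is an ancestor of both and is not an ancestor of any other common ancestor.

K

Ancestors of B: {A, B, C, D, E, F, G, J, K, L}.
Ancestors of M: {A, C, D, E, F, G, H, J, K, L, M}.
Common ancestors: {A, C, D, E, F, G, J, K, L}.
Among these, K is not an ancestor of any other common ancestor — it is the merge base.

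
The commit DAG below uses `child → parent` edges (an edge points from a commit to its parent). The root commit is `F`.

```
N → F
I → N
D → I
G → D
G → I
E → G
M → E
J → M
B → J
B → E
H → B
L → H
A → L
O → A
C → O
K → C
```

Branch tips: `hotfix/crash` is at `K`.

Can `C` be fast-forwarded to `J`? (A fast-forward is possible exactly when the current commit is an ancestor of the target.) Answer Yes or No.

No

A fast-forward from C to J is possible iff C is an ancestor of J.
Ancestors of J: {D, E, F, G, I, J, M, N}.
C is not among them, so fast-forward is not possible.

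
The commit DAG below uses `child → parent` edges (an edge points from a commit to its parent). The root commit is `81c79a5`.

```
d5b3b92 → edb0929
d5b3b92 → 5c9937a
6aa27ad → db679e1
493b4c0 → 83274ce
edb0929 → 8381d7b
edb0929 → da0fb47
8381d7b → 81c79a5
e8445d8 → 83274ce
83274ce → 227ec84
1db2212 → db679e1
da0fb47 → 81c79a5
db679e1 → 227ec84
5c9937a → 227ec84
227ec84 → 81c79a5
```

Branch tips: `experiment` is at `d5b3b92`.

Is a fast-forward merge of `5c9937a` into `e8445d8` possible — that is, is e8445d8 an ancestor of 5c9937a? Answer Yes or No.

A fast-forward from e8445d8 to 5c9937a is possible iff e8445d8 is an ancestor of 5c9937a.
Ancestors of 5c9937a: {227ec84, 5c9937a, 81c79a5}.
e8445d8 is not among them, so fast-forward is not possible.

No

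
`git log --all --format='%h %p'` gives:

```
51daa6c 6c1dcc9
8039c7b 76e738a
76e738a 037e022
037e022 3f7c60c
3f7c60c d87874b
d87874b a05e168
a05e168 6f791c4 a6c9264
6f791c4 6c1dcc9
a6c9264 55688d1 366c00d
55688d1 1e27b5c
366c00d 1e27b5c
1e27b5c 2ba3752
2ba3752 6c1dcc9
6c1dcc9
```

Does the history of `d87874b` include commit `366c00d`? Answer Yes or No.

Ancestors of d87874b (commits reachable by following parents): {1e27b5c, 2ba3752, 366c00d, 55688d1, 6c1dcc9, 6f791c4, a05e168, a6c9264, d87874b}.
366c00d is in that set, so it is an ancestor of d87874b.

Yes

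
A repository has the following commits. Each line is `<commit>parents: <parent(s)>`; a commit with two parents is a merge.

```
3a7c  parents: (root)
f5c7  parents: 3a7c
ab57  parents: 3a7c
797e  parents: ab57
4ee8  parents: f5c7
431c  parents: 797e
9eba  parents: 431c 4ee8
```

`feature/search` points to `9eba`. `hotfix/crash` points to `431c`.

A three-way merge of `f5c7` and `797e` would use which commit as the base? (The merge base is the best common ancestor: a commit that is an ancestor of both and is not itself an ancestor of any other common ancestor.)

Ancestors of f5c7: {3a7c, f5c7}.
Ancestors of 797e: {3a7c, 797e, ab57}.
Common ancestors: {3a7c}.
The only common ancestor is 3a7c, so it is the merge base.

3a7c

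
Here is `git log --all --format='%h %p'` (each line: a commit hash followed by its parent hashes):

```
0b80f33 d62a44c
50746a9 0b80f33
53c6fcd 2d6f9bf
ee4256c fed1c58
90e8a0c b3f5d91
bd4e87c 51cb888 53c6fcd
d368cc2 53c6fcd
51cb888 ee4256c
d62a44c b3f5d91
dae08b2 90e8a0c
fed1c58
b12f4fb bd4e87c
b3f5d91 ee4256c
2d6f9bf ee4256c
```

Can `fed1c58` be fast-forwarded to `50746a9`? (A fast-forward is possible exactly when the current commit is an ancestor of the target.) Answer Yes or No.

Yes

A fast-forward from fed1c58 to 50746a9 is possible iff fed1c58 is an ancestor of 50746a9.
Ancestors of 50746a9: {0b80f33, 50746a9, b3f5d91, d62a44c, ee4256c, fed1c58}.
fed1c58 is among them, so fast-forward is possible.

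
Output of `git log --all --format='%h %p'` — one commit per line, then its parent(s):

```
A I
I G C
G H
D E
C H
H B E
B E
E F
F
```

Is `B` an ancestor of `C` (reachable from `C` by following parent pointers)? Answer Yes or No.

Yes

Ancestors of C (commits reachable by following parents): {B, C, E, F, H}.
B is in that set, so it is an ancestor of C.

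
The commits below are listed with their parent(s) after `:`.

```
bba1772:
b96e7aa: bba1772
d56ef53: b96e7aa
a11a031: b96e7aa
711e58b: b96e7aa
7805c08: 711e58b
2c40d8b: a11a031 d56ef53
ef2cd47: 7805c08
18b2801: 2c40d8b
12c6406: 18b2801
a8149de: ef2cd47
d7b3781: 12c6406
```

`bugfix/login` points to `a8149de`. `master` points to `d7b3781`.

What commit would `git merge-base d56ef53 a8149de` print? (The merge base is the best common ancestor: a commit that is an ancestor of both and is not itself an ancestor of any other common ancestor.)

b96e7aa

Ancestors of d56ef53: {b96e7aa, bba1772, d56ef53}.
Ancestors of a8149de: {711e58b, 7805c08, a8149de, b96e7aa, bba1772, ef2cd47}.
Common ancestors: {b96e7aa, bba1772}.
Among these, b96e7aa is not an ancestor of any other common ancestor — it is the merge base.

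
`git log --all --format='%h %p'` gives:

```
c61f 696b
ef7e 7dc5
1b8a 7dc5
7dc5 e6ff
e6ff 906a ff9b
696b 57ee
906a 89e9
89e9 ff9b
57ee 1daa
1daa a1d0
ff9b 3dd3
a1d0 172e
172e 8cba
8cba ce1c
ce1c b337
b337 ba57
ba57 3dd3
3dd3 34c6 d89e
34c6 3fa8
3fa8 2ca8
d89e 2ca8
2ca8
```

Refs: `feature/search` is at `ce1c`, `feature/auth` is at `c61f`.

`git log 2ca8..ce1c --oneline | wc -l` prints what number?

Reachable from ce1c: {2ca8, 34c6, 3dd3, 3fa8, b337, ba57, ce1c, d89e}.
Reachable from 2ca8: {2ca8}.
In ce1c's history but not 2ca8's: {34c6, 3dd3, 3fa8, b337, ba57, ce1c, d89e} — 7 commits.

7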